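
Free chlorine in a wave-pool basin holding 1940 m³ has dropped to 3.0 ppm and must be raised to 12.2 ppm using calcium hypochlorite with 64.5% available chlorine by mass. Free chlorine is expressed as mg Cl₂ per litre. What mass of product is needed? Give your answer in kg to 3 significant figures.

27.7 kg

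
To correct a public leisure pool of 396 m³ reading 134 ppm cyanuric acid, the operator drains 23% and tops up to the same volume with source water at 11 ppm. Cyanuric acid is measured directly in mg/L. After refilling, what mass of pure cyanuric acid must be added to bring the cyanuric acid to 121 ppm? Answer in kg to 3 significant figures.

Volume: 396 m³ = 396,000 L.
After draining 23% and refilling: 134 × 0.77 + 11 × 0.23 = 105.71 ppm.
Deficit to target: 121 − 105.71 = 15.29 mg/L.
Mass: 15.29 mg/L × 396,000 L = 6055 g cyanuric acid.

6.05 kg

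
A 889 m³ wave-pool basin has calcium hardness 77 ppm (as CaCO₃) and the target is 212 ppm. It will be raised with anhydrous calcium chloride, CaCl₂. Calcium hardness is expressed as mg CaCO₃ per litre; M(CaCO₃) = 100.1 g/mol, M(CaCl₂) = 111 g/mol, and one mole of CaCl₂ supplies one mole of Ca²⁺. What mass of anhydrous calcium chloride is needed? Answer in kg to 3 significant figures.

Volume: 889 m³ = 889,000 L.
Hardness to add: (212 − 77) = 135 mg/L as CaCO₃ × 889,000 L = 120,000 g as CaCO₃.
Moles of Ca²⁺ (1 mol Ca²⁺ ≡ 1 mol CaCO₃): 120,000 / 100.1 g/mol = 1199 mol.
Mass of CaCl₂: 1199 × 111 = 133,100 g.

133 kg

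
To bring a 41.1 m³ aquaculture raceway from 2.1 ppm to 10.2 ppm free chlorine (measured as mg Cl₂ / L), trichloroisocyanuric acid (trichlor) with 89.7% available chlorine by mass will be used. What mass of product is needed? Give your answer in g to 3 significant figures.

Volume: 41.1 m³ = 41,100 L.
Chlorine deficit: 10.2 − 2.1 = 8.1 ppm = 8.1 mg/L as Cl₂.
Cl₂ equivalent needed: 8.1 mg/L × 41,100 L = 332,900 mg = 332.9 g.
Product at 89.7% available chlorine: 332.9 / 0.897 = 371.1 g.

371 g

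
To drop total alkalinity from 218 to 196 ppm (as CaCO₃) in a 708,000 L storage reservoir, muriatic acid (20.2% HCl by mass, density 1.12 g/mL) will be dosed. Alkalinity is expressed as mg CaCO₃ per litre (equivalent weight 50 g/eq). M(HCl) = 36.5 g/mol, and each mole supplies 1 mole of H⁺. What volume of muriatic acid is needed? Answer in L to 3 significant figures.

Alkalinity to neutralize: (218 − 196) = 22 mg/L as CaCO₃ × 708,000 L = 15,580 g as CaCO₃.
Equivalents of H⁺ required: 15,580 ÷ 50 g/eq = 311.5 eq = 311.5 mol HCl.
Mass of HCl: 311.5 × 36.5 = 11,370 g.
Mass of 20.2% solution: 11,370 / 0.202 = 56,290 g.
Volume: 56,290 g ÷ 1.12 g/mL = 50,260 mL.

50.3 L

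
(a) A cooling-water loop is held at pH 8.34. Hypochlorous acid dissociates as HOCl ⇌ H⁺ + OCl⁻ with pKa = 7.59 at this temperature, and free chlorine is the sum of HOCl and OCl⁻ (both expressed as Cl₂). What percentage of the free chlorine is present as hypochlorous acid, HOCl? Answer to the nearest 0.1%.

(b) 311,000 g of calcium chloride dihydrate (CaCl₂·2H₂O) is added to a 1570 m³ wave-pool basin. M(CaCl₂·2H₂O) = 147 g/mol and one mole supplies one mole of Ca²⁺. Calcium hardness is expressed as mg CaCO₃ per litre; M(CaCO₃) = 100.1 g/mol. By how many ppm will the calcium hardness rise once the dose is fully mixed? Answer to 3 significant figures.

(a) [OCl⁻]/[HOCl] = 10^(pH − pKa) = 10^(8.34 − 7.59) = 10^0.75 = 5.623.
(a) Fraction as HOCl = 1 / (1 + 5.623) = 0.151.

(b) Volume: 1570 m³ = 1,570,000 L.
(b) Moles of Ca²⁺: 311,000 g ÷ 147 g/mol = 2116 mol.
(b) As CaCO₃: 2116 mol × 100.1 g/mol = 211,800 g.
(b) Rise: 211,800 g / 1,570,000 L × 1000 = 134.9 mg/L.

(a) 15.1%; (b) 135 ppm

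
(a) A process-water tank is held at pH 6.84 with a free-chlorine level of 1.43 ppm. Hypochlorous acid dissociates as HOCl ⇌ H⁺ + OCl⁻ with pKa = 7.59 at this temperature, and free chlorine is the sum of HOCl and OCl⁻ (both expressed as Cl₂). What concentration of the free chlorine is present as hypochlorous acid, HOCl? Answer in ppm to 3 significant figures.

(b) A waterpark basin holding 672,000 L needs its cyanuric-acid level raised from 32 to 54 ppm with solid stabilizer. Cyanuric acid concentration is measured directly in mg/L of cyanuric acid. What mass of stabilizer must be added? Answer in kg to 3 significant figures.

(a) 1.21 ppm; (b) 14.8 kg

(a) [OCl⁻]/[HOCl] = 10^(pH − pKa) = 10^(6.84 − 7.59) = 10^-0.75 = 0.1778.
(a) Fraction as HOCl = 1 / (1 + 0.1778) = 0.849.
(a) HOCl = 0.849 × 1.43 ppm = 1.214 ppm.

(b) CYA to add: (54 − 32) = 22 mg/L × 672,000 L = 14,780 g cyanuric acid.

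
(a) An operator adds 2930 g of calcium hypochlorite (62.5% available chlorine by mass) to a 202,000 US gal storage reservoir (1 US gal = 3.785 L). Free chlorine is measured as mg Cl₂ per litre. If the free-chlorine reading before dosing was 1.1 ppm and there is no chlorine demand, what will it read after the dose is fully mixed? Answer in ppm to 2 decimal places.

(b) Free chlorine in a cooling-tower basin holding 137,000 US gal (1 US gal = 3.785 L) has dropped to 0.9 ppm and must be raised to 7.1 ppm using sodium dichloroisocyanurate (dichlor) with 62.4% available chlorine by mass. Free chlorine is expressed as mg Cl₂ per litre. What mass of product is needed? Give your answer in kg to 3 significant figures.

(a) 3.50 ppm; (b) 5.15 kg

(a) Volume: 202,000 US gal × 3.785 L/gal = 764,570 L.
(a) Available chlorine delivered: 2930 g × 0.625 = 1831 g as Cl₂.
(a) Concentration rise: 1831 g / 764,570 L = 2.395 mg/L = 2.40 ppm.
(a) Final FC: 1.1 + 2.40 = 3.50 ppm.

(b) Volume: 137,000 US gal × 3.785 L/gal = 518,545 L.
(b) Chlorine deficit: 7.1 − 0.9 = 6.2 ppm = 6.2 mg/L as Cl₂.
(b) Cl₂ equivalent needed: 6.2 mg/L × 518,545 L = 3,215,000 mg = 3215 g.
(b) Product at 62.4% available chlorine: 3215 / 0.624 = 5152 g.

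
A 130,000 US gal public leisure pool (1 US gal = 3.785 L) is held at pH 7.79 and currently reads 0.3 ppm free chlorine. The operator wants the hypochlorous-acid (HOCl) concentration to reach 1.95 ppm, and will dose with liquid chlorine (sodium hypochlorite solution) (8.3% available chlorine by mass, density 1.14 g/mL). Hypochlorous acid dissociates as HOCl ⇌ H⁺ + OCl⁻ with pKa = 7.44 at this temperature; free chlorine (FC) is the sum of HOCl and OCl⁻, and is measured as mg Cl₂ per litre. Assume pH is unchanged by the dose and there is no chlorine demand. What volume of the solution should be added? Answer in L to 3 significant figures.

Volume: 130,000 US gal × 3.785 L/gal = 492,050 L.
[OCl⁻]/[HOCl] = 10^(pH − pKa) = 10^(7.79 − 7.44) = 2.239; fraction as HOCl = 1/(1 + 2.239) = 0.3088.
Free chlorine required for 1.95 ppm HOCl: 1.95 / 0.3088 = 6.316 ppm.
FC to add: 6.316 − 0.3 = 6.016 mg/L as Cl₂.
Cl₂ equivalent: 6.016 mg/L × 492,050 L = 2960 g.
Product at 8.3% available Cl: 2960 / 0.083 = 35,660 g.
Volume: 35,660 g ÷ 1.14 g/mL = 31,280 mL.

31.3 L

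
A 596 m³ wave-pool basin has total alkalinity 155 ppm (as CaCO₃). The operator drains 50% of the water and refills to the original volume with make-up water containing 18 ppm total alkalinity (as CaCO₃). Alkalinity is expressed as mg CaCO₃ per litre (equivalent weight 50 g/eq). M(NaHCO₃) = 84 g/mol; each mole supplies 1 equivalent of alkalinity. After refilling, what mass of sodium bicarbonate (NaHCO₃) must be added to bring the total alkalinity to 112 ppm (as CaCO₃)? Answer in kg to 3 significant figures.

Volume: 596 m³ = 596,000 L.
After draining 50% and refilling: 155 × 0.50 + 18 × 0.50 = 86.5 ppm.
Deficit to target: 112 − 86.5 = 25.5 mg/L.
As CaCO₃: 25.5 mg/L × 596,000 L = 15,200 g; ÷ 50 g/eq ÷ 1 = 304 mol NaHCO₃.
Mass: 304 × 84 = 25,530 g.

25.5 kg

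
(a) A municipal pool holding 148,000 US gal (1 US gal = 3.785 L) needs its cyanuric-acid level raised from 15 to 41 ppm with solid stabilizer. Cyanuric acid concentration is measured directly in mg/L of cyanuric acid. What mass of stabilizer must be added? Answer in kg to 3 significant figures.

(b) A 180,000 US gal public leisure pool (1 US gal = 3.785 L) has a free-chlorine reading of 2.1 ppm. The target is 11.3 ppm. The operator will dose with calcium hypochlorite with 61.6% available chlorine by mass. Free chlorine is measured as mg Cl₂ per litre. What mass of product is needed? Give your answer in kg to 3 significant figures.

(a) Volume: 148,000 US gal × 3.785 L/gal = 560,180 L.
(a) CYA to add: (41 − 15) = 26 mg/L × 560,180 L = 14,560 g cyanuric acid.

(b) Volume: 180,000 US gal × 3.785 L/gal = 681,300 L.
(b) Chlorine deficit: 11.3 − 2.1 = 9.2 ppm = 9.2 mg/L as Cl₂.
(b) Cl₂ equivalent needed: 9.2 mg/L × 681,300 L = 6,268,000 mg = 6268 g.
(b) Product at 61.6% available chlorine: 6268 / 0.616 = 10,180 g.

(a) 14.6 kg; (b) 10.2 kg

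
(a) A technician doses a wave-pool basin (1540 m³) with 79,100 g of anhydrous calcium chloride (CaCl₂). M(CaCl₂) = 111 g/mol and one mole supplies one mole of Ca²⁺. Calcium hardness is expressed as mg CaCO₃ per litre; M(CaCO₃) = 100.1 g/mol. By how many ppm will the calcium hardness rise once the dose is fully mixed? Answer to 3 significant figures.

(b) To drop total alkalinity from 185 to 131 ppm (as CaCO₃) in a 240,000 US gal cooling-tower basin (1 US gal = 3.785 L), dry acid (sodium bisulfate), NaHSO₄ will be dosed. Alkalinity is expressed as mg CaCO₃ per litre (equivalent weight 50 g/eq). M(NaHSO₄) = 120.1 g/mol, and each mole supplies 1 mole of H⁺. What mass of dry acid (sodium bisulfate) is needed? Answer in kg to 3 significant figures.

(a) Volume: 1540 m³ = 1,540,000 L.
(a) Moles of Ca²⁺: 79,100 g ÷ 111 g/mol = 712.6 mol.
(a) As CaCO₃: 712.6 mol × 100.1 g/mol = 71,330 g.
(a) Rise: 71,330 g / 1,540,000 L × 1000 = 46.32 mg/L.

(b) Volume: 240,000 US gal × 3.785 L/gal = 908,400 L.
(b) Alkalinity to neutralize: (185 − 131) = 54 mg/L as CaCO₃ × 908,400 L = 49,050 g as CaCO₃.
(b) Equivalents of H⁺ required: 49,050 ÷ 50 g/eq = 981.1 eq = 981.1 mol NaHSO₄.
(b) Mass of NaHSO₄: 981.1 × 120.1 = 117,800 g.

(a) 46.3 ppm; (b) 118 kg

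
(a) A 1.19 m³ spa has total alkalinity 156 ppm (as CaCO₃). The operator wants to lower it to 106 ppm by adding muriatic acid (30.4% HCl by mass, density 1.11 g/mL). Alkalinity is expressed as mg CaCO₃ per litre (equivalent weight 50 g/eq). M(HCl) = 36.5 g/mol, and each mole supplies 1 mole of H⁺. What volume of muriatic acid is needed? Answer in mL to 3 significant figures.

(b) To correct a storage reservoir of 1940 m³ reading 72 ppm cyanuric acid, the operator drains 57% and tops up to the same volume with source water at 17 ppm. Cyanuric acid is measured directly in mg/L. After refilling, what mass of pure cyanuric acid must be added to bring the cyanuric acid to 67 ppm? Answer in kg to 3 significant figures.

(a) Volume: 1.19 m³ = 1,190 L.
(a) Alkalinity to neutralize: (156 − 106) = 50 mg/L as CaCO₃ × 1,190 L = 59.5 g as CaCO₃.
(a) Equivalents of H⁺ required: 59.5 ÷ 50 g/eq = 1.19 eq = 1.19 mol HCl.
(a) Mass of HCl: 1.19 × 36.5 = 43.43 g.
(a) Mass of 30.4% solution: 43.43 / 0.304 = 142.9 g.
(a) Volume: 142.9 g ÷ 1.11 g/mL = 128.7 mL.

(b) Volume: 1940 m³ = 1,940,000 L.
(b) After draining 57% and refilling: 72 × 0.43 + 17 × 0.57 = 40.65 ppm.
(b) Deficit to target: 67 − 40.65 = 26.35 mg/L.
(b) Mass: 26.35 mg/L × 1,940,000 L = 51,120 g cyanuric acid.

(a) 129 mL; (b) 51.1 kg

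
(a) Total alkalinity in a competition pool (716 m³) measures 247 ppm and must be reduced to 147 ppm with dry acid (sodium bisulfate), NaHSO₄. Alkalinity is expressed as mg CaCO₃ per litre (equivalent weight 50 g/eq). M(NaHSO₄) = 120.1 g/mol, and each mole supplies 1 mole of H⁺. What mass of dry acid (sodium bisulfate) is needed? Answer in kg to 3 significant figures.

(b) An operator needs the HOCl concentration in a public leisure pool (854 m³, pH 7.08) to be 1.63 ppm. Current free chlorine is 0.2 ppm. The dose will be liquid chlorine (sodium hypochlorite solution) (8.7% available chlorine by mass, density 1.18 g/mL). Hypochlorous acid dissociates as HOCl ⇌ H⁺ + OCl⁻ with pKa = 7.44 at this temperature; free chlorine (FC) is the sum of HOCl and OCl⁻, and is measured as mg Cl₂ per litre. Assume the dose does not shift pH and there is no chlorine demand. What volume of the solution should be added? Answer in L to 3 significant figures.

(a) 172 kg; (b) 17.8 L

(a) Volume: 716 m³ = 716,000 L.
(a) Alkalinity to neutralize: (247 − 147) = 100 mg/L as CaCO₃ × 716,000 L = 71,600 g as CaCO₃.
(a) Equivalents of H⁺ required: 71,600 ÷ 50 g/eq = 1432 eq = 1432 mol NaHSO₄.
(a) Mass of NaHSO₄: 1432 × 120.1 = 172,000 g.

(b) Volume: 854 m³ = 854,000 L.
(b) [OCl⁻]/[HOCl] = 10^(pH − pKa) = 10^(7.08 − 7.44) = 0.4365; fraction as HOCl = 1/(1 + 0.4365) = 0.6961.
(b) Free chlorine required for 1.63 ppm HOCl: 1.63 / 0.6961 = 2.342 ppm.
(b) FC to add: 2.342 − 0.2 = 2.142 mg/L as Cl₂.
(b) Cl₂ equivalent: 2.142 mg/L × 854,000 L = 1829 g.
(b) Product at 8.7% available Cl: 1829 / 0.087 = 21,020 g.
(b) Volume: 21,020 g ÷ 1.18 g/mL = 17,810 mL.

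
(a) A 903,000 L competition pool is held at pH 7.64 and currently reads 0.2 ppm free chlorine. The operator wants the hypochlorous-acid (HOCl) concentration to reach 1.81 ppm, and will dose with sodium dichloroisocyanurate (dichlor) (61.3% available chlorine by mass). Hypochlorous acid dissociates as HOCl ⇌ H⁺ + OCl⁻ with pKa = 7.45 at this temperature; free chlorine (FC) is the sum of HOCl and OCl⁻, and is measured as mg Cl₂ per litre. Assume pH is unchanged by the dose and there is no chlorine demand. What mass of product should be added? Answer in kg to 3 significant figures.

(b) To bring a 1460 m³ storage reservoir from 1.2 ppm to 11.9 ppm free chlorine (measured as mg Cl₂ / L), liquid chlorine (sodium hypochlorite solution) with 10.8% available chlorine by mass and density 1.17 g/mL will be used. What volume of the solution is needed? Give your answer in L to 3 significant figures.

(a) [OCl⁻]/[HOCl] = 10^(pH − pKa) = 10^(7.64 − 7.45) = 1.549; fraction as HOCl = 1/(1 + 1.549) = 0.3923.
(a) Free chlorine required for 1.81 ppm HOCl: 1.81 / 0.3923 = 4.613 ppm.
(a) FC to add: 4.613 − 0.2 = 4.413 mg/L as Cl₂.
(a) Cl₂ equivalent: 4.413 mg/L × 903,000 L = 3985 g.
(a) Product at 61.3% available Cl: 3985 / 0.613 = 6501 g.

(b) Volume: 1460 m³ = 1,460,000 L.
(b) Chlorine deficit: 11.9 − 1.2 = 10.7 ppm = 10.7 mg/L as Cl₂.
(b) Cl₂ equivalent needed: 10.7 mg/L × 1,460,000 L = 15,620,000 mg = 15,620 g.
(b) Product at 10.8% available chlorine: 15,620 / 0.108 = 144,600 g.
(b) Volume at density 1.17 g/mL: 144,600 g ÷ 1.17 g/mL = 123,600 mL.

(a) 6.50 kg; (b) 124 L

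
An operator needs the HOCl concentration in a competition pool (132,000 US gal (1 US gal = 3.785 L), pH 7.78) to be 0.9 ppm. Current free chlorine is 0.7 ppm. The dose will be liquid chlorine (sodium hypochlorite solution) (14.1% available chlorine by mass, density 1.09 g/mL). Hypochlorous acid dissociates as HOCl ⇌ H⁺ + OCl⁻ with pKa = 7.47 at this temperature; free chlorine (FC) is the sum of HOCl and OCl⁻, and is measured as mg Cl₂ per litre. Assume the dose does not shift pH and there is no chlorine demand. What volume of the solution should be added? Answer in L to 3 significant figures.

6.62 L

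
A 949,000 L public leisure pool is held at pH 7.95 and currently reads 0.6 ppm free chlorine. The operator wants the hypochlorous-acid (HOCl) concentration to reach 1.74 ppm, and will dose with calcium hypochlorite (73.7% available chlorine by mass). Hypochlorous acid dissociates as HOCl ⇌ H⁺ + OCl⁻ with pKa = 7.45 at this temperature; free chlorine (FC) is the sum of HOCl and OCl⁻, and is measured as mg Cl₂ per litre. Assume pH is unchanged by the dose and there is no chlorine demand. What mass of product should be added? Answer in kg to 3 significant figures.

[OCl⁻]/[HOCl] = 10^(pH − pKa) = 10^(7.95 − 7.45) = 3.162; fraction as HOCl = 1/(1 + 3.162) = 0.2403.
Free chlorine required for 1.74 ppm HOCl: 1.74 / 0.2403 = 7.242 ppm.
FC to add: 7.242 − 0.6 = 6.642 mg/L as Cl₂.
Cl₂ equivalent: 6.642 mg/L × 949,000 L = 6304 g.
Product at 73.7% available Cl: 6304 / 0.737 = 8553 g.

8.55 kg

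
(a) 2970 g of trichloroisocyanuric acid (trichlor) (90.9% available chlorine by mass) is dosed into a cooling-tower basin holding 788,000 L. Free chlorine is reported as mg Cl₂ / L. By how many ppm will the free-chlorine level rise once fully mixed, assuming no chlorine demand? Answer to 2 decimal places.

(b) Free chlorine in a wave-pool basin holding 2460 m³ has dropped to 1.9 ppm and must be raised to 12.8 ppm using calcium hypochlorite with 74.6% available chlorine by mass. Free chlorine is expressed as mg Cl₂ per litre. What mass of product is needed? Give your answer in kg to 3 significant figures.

(a) Available chlorine delivered: 2970 g × 0.909 = 2700 g as Cl₂.
(a) Concentration rise: 2700 g / 788,000 L = 3.426 mg/L = 3.43 ppm.

(b) Volume: 2460 m³ = 2,460,000 L.
(b) Chlorine deficit: 12.8 − 1.9 = 10.9 ppm = 10.9 mg/L as Cl₂.
(b) Cl₂ equivalent needed: 10.9 mg/L × 2,460,000 L = 26,810,000 mg = 26,810 g.
(b) Product at 74.6% available chlorine: 26,810 / 0.746 = 35,940 g.

(a) 3.43 ppm; (b) 35.9 kg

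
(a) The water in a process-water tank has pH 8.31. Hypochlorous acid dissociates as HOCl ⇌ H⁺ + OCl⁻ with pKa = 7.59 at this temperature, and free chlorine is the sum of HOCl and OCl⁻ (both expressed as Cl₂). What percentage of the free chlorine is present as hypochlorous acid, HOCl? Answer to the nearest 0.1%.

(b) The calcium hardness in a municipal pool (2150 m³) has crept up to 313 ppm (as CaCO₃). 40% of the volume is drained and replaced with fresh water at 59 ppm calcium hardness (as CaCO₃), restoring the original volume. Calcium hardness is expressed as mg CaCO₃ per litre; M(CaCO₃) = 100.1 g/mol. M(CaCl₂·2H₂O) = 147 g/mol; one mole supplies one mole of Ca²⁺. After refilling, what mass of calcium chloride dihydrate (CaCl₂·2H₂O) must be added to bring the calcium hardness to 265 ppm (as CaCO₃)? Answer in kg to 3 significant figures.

(a) [OCl⁻]/[HOCl] = 10^(pH − pKa) = 10^(8.31 − 7.59) = 10^0.72 = 5.248.
(a) Fraction as HOCl = 1 / (1 + 5.248) = 0.16.

(b) Volume: 2150 m³ = 2,150,000 L.
(b) After draining 40% and refilling: 313 × 0.60 + 59 × 0.40 = 211.4 ppm.
(b) Deficit to target: 265 − 211.4 = 53.6 mg/L.
(b) As CaCO₃: 53.6 mg/L × 2,150,000 L = 115,200 g; ÷ 100.1 = 1151 mol Ca²⁺.
(b) Mass: 1151 × 147 = 169,200 g.

(a) 16.0%; (b) 169 kg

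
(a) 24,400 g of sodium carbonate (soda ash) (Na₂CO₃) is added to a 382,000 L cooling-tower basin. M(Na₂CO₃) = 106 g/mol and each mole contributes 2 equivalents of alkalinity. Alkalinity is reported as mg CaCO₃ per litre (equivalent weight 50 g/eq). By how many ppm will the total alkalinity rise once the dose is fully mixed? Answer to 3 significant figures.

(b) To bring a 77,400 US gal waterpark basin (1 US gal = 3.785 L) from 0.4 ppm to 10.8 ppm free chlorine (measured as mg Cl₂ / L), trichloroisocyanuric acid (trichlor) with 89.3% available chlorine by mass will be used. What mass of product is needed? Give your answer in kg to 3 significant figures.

(a) 60.3 ppm; (b) 3.41 kg

(a) Moles of Na₂CO₃: 24,400 g ÷ 106 g/mol = 230.2 mol → 460.4 eq of alkalinity.
(a) As CaCO₃: 460.4 eq × 50 g/eq = 23,020 g.
(a) Rise: 23,020 g / 382,000 L × 1000 = 60.26 mg/L.

(b) Volume: 77,400 US gal × 3.785 L/gal = 292,959 L.
(b) Chlorine deficit: 10.8 − 0.4 = 10.4 ppm = 10.4 mg/L as Cl₂.
(b) Cl₂ equivalent needed: 10.4 mg/L × 292,959 L = 3,047,000 mg = 3047 g.
(b) Product at 89.3% available chlorine: 3047 / 0.893 = 3412 g.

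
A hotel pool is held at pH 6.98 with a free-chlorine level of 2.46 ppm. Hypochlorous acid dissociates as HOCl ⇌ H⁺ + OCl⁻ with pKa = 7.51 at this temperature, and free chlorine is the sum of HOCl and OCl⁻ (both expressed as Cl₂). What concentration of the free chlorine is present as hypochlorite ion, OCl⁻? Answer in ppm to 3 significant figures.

[OCl⁻]/[HOCl] = 10^(pH − pKa) = 10^(6.98 − 7.51) = 10^-0.53 = 0.2951.
Fraction as HOCl = 1 / (1 + 0.2951) = 0.7721.
OCl⁻ = (1 − 0.7721) × 2.46 ppm = 0.5606 ppm.

0.561 ppm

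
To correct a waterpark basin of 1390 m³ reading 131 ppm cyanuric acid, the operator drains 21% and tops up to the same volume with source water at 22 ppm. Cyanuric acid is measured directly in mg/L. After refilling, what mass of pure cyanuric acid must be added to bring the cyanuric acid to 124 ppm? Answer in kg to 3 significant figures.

Volume: 1390 m³ = 1,390,000 L.
After draining 21% and refilling: 131 × 0.79 + 22 × 0.21 = 108.11 ppm.
Deficit to target: 124 − 108.11 = 15.89 mg/L.
Mass: 15.89 mg/L × 1,390,000 L = 22,090 g cyanuric acid.

22.1 kg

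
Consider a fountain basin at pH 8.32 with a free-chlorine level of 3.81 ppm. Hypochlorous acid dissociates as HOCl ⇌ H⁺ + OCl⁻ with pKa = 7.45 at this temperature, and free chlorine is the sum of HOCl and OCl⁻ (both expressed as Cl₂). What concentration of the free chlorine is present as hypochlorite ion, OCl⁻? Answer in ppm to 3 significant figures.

[OCl⁻]/[HOCl] = 10^(pH − pKa) = 10^(8.32 − 7.45) = 10^0.87 = 7.413.
Fraction as HOCl = 1 / (1 + 7.413) = 0.1189.
OCl⁻ = (1 − 0.1189) × 3.81 ppm = 3.357 ppm.

3.36 ppm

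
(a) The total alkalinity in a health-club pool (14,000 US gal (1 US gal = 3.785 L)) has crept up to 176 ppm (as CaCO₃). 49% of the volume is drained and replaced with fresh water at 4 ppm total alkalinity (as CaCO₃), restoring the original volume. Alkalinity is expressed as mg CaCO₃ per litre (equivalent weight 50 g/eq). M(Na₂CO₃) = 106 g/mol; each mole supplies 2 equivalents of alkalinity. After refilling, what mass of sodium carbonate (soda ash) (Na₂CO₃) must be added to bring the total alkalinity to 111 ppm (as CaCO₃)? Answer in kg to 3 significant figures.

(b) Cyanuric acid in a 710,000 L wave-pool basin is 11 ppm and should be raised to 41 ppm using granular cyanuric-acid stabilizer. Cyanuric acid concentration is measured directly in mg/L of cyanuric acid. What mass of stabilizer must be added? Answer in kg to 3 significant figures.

(a) Volume: 14,000 US gal × 3.785 L/gal = 52,990 L.
(a) After draining 49% and refilling: 176 × 0.51 + 4 × 0.49 = 91.72 ppm.
(a) Deficit to target: 111 − 91.72 = 19.28 mg/L.
(a) As CaCO₃: 19.28 mg/L × 52,990 L = 1022 g; ÷ 50 g/eq ÷ 2 = 10.22 mol Na₂CO₃.
(a) Mass: 10.22 × 106 = 1083 g.

(b) CYA to add: (41 − 11) = 30 mg/L × 710,000 L = 21,300 g cyanuric acid.

(a) 1.08 kg; (b) 21.3 kg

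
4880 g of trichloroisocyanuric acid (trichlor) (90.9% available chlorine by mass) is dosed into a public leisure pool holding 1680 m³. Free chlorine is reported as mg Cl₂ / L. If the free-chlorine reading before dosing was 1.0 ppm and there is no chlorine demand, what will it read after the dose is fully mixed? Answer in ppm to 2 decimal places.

Volume: 1680 m³ = 1,680,000 L.
Available chlorine delivered: 4880 g × 0.909 = 4436 g as Cl₂.
Concentration rise: 4436 g / 1,680,000 L = 2.64 mg/L = 2.64 ppm.
Final FC: 1.0 + 2.64 = 3.64 ppm.

3.64 ppm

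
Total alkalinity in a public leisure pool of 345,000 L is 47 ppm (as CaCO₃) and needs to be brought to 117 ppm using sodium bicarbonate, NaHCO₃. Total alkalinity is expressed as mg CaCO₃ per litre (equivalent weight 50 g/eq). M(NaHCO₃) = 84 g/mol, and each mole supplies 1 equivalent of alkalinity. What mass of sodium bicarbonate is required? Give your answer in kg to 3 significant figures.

40.6 kg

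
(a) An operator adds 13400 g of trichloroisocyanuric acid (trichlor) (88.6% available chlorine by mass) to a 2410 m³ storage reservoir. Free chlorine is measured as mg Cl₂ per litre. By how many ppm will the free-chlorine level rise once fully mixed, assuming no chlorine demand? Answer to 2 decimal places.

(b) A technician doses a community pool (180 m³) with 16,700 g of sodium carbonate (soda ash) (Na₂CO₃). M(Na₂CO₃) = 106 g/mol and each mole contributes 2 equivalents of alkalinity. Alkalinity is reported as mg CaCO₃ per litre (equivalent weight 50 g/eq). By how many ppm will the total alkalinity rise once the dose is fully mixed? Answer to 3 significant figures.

(a) 4.93 ppm; (b) 87.5 ppm

(a) Volume: 2410 m³ = 2,410,000 L.
(a) Available chlorine delivered: 13,400 g × 0.886 = 11,870 g as Cl₂.
(a) Concentration rise: 11,870 g / 2,410,000 L = 4.926 mg/L = 4.93 ppm.

(b) Volume: 180 m³ = 180,000 L.
(b) Moles of Na₂CO₃: 16,700 g ÷ 106 g/mol = 157.5 mol → 315.1 eq of alkalinity.
(b) As CaCO₃: 315.1 eq × 50 g/eq = 15,750 g.
(b) Rise: 15,750 g / 180,000 L × 1000 = 87.53 mg/L.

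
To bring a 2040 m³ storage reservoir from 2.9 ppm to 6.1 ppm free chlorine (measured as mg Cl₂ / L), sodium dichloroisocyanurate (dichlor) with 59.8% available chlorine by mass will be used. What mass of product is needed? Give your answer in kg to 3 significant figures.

10.9 kg

Volume: 2040 m³ = 2,040,000 L.
Chlorine deficit: 6.1 − 2.9 = 3.2 ppm = 3.2 mg/L as Cl₂.
Cl₂ equivalent needed: 3.2 mg/L × 2,040,000 L = 6,528,000 mg = 6528 g.
Product at 59.8% available chlorine: 6528 / 0.598 = 10,920 g.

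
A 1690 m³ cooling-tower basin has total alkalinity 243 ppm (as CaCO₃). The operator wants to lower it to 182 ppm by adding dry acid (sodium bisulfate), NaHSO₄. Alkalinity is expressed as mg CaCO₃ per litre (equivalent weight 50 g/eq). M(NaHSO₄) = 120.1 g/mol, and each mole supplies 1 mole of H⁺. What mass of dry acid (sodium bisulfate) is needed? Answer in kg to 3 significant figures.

Volume: 1690 m³ = 1,690,000 L.
Alkalinity to neutralize: (243 − 182) = 61 mg/L as CaCO₃ × 1,690,000 L = 103,100 g as CaCO₃.
Equivalents of H⁺ required: 103,100 ÷ 50 g/eq = 2062 eq = 2062 mol NaHSO₄.
Mass of NaHSO₄: 2062 × 120.1 = 247,600 g.

248 kg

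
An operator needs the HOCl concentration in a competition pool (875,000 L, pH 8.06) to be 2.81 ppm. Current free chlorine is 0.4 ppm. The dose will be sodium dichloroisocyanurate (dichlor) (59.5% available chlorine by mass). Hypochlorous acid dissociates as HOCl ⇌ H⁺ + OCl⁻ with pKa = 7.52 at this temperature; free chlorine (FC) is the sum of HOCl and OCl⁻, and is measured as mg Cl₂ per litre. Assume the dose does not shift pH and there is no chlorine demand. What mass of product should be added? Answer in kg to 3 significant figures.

[OCl⁻]/[HOCl] = 10^(pH − pKa) = 10^(8.06 − 7.52) = 3.467; fraction as HOCl = 1/(1 + 3.467) = 0.2238.
Free chlorine required for 2.81 ppm HOCl: 2.81 / 0.2238 = 12.55 ppm.
FC to add: 12.55 − 0.4 = 12.15 mg/L as Cl₂.
Cl₂ equivalent: 12.15 mg/L × 875,000 L = 10,630 g.
Product at 59.5% available Cl: 10,630 / 0.595 = 17,870 g.

17.9 kg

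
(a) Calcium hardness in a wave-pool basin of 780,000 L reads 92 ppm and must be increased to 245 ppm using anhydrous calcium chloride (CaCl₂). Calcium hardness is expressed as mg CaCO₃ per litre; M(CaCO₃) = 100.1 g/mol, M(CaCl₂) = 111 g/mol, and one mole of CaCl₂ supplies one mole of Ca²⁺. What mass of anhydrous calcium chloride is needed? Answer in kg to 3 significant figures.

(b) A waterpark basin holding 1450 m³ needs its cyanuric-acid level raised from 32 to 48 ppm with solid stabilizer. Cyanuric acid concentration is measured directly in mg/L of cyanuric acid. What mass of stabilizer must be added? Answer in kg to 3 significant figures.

(a) 132 kg; (b) 23.2 kg

(a) Hardness to add: (245 − 92) = 153 mg/L as CaCO₃ × 780,000 L = 119,300 g as CaCO₃.
(a) Moles of Ca²⁺ (1 mol Ca²⁺ ≡ 1 mol CaCO₃): 119,300 / 100.1 g/mol = 1192 mol.
(a) Mass of CaCl₂: 1192 × 111 = 132,300 g.

(b) Volume: 1450 m³ = 1,450,000 L.
(b) CYA to add: (48 − 32) = 16 mg/L × 1,450,000 L = 23,200 g cyanuric acid.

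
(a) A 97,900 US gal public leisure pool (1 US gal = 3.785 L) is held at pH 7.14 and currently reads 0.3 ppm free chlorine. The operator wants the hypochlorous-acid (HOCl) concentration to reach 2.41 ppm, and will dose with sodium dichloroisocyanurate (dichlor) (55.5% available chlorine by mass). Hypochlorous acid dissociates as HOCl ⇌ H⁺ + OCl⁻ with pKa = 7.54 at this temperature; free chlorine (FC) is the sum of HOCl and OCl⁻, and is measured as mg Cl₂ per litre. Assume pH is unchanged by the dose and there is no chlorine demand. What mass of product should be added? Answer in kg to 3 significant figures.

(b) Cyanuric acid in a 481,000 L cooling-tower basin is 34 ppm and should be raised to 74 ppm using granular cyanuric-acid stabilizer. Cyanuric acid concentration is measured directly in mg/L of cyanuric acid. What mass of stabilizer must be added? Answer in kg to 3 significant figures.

(a) 2.05 kg; (b) 19.2 kg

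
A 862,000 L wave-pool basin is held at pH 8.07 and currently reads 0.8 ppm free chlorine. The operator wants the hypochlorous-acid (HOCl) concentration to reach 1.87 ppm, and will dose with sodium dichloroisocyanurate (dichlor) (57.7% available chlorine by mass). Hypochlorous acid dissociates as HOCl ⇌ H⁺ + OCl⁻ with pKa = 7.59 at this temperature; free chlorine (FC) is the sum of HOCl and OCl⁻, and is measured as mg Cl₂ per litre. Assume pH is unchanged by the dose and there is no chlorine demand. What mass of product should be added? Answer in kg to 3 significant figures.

10.0 kg

[OCl⁻]/[HOCl] = 10^(pH − pKa) = 10^(8.07 − 7.59) = 3.02; fraction as HOCl = 1/(1 + 3.02) = 0.2488.
Free chlorine required for 1.87 ppm HOCl: 1.87 / 0.2488 = 7.517 ppm.
FC to add: 7.517 − 0.8 = 6.717 mg/L as Cl₂.
Cl₂ equivalent: 6.717 mg/L × 862,000 L = 5790 g.
Product at 57.7% available Cl: 5790 / 0.577 = 10,040 g.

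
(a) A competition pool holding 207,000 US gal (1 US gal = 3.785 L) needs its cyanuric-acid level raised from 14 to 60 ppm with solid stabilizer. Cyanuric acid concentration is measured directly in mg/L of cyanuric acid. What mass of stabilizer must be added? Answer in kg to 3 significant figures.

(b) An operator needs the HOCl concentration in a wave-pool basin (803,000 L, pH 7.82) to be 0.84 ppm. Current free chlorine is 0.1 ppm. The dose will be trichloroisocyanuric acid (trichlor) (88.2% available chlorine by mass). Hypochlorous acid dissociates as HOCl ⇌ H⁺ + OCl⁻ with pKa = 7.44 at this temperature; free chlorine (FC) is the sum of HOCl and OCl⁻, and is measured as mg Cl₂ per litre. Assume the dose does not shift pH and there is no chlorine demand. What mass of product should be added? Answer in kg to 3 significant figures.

(a) 36.0 kg; (b) 2.51 kg

(a) Volume: 207,000 US gal × 3.785 L/gal = 783,495 L.
(a) CYA to add: (60 − 14) = 46 mg/L × 783,495 L = 36,040 g cyanuric acid.

(b) [OCl⁻]/[HOCl] = 10^(pH − pKa) = 10^(7.82 − 7.44) = 2.399; fraction as HOCl = 1/(1 + 2.399) = 0.2942.
(b) Free chlorine required for 0.84 ppm HOCl: 0.84 / 0.2942 = 2.855 ppm.
(b) FC to add: 2.855 − 0.1 = 2.755 mg/L as Cl₂.
(b) Cl₂ equivalent: 2.755 mg/L × 803,000 L = 2212 g.
(b) Product at 88.2% available Cl: 2212 / 0.882 = 2508 g.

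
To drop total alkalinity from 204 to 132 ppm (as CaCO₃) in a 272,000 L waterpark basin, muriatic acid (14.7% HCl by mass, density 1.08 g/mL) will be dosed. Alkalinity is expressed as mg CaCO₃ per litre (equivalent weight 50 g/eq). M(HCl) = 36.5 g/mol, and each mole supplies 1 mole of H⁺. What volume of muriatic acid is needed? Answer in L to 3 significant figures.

Alkalinity to neutralize: (204 − 132) = 72 mg/L as CaCO₃ × 272,000 L = 19,580 g as CaCO₃.
Equivalents of H⁺ required: 19,580 ÷ 50 g/eq = 391.7 eq = 391.7 mol HCl.
Mass of HCl: 391.7 × 36.5 = 14,300 g.
Mass of 14.7% solution: 14,300 / 0.147 = 97,250 g.
Volume: 97,250 g ÷ 1.08 g/mL = 90,050 mL.

90.0 L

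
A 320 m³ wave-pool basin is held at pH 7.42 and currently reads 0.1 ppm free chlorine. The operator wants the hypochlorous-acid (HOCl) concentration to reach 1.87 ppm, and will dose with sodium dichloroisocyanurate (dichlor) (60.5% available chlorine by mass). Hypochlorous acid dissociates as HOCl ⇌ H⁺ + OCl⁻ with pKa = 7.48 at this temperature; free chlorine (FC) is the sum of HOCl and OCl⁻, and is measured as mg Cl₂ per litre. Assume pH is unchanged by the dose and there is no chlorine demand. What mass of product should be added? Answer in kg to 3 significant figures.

1.80 kg

Volume: 320 m³ = 320,000 L.
[OCl⁻]/[HOCl] = 10^(pH − pKa) = 10^(7.42 − 7.48) = 0.871; fraction as HOCl = 1/(1 + 0.871) = 0.5345.
Free chlorine required for 1.87 ppm HOCl: 1.87 / 0.5345 = 3.499 ppm.
FC to add: 3.499 − 0.1 = 3.399 mg/L as Cl₂.
Cl₂ equivalent: 3.399 mg/L × 320,000 L = 1088 g.
Product at 60.5% available Cl: 1088 / 0.605 = 1798 g.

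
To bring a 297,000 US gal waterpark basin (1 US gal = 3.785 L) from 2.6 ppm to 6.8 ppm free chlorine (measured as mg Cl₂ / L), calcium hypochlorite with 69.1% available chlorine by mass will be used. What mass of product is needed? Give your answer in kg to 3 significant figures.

Volume: 297,000 US gal × 3.785 L/gal = 1,124,145 L.
Chlorine deficit: 6.8 − 2.6 = 4.2 ppm = 4.2 mg/L as Cl₂.
Cl₂ equivalent needed: 4.2 mg/L × 1,124,145 L = 4,721,000 mg = 4721 g.
Product at 69.1% available chlorine: 4721 / 0.691 = 6833 g.

6.83 kg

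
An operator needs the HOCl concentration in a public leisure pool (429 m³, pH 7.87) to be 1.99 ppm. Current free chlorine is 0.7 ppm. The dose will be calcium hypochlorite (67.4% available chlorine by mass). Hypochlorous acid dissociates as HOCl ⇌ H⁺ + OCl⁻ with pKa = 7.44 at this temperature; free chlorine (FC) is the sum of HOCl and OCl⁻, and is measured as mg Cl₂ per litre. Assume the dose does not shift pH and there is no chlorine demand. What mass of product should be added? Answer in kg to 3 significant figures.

4.23 kg

Volume: 429 m³ = 429,000 L.
[OCl⁻]/[HOCl] = 10^(pH − pKa) = 10^(7.87 − 7.44) = 2.692; fraction as HOCl = 1/(1 + 2.692) = 0.2709.
Free chlorine required for 1.99 ppm HOCl: 1.99 / 0.2709 = 7.346 ppm.
FC to add: 7.346 − 0.7 = 6.646 mg/L as Cl₂.
Cl₂ equivalent: 6.646 mg/L × 429,000 L = 2851 g.
Product at 67.4% available Cl: 2851 / 0.674 = 4230 g.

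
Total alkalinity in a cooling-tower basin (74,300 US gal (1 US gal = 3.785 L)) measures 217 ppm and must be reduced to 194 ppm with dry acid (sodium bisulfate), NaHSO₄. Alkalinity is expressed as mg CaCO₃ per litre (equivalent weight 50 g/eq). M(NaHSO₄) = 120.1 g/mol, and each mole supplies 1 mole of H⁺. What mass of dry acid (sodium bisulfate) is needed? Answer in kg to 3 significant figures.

15.5 kg

Volume: 74,300 US gal × 3.785 L/gal = 281,226 L.
Alkalinity to neutralize: (217 − 194) = 23 mg/L as CaCO₃ × 281,226 L = 6468 g as CaCO₃.
Equivalents of H⁺ required: 6468 ÷ 50 g/eq = 129.4 eq = 129.4 mol NaHSO₄.
Mass of NaHSO₄: 129.4 × 120.1 = 15,540 g.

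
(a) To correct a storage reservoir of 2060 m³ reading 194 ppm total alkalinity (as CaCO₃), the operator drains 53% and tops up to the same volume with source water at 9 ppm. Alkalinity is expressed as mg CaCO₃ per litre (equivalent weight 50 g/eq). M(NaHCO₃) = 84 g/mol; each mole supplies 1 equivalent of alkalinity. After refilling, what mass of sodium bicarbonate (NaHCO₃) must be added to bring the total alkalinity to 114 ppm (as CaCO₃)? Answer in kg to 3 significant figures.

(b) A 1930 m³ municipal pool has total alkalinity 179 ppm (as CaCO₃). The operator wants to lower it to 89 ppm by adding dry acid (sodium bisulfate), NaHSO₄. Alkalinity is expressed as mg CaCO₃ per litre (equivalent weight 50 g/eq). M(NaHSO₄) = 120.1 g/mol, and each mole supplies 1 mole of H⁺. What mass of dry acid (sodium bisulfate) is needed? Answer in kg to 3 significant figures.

(a) 62.5 kg; (b) 417 kg

(a) Volume: 2060 m³ = 2,060,000 L.
(a) After draining 53% and refilling: 194 × 0.47 + 9 × 0.53 = 95.95 ppm.
(a) Deficit to target: 114 − 95.95 = 18.05 mg/L.
(a) As CaCO₃: 18.05 mg/L × 2,060,000 L = 37,180 g; ÷ 50 g/eq ÷ 1 = 743.7 mol NaHCO₃.
(a) Mass: 743.7 × 84 = 62,470 g.

(b) Volume: 1930 m³ = 1,930,000 L.
(b) Alkalinity to neutralize: (179 − 89) = 90 mg/L as CaCO₃ × 1,930,000 L = 173,700 g as CaCO₃.
(b) Equivalents of H⁺ required: 173,700 ÷ 50 g/eq = 3474 eq = 3474 mol NaHSO₄.
(b) Mass of NaHSO₄: 3474 × 120.1 = 417,200 g.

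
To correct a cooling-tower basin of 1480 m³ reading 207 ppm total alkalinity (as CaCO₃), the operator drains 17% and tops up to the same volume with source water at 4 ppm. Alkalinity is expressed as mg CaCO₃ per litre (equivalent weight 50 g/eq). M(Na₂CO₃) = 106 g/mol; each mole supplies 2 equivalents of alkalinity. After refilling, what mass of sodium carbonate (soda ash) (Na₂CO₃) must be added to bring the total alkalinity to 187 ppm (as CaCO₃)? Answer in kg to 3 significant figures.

Volume: 1480 m³ = 1,480,000 L.
After draining 17% and refilling: 207 × 0.83 + 4 × 0.17 = 172.49 ppm.
Deficit to target: 187 − 172.49 = 14.51 mg/L.
As CaCO₃: 14.51 mg/L × 1,480,000 L = 21,470 g; ÷ 50 g/eq ÷ 2 = 214.7 mol Na₂CO₃.
Mass: 214.7 × 106 = 22,760 g.

22.8 kg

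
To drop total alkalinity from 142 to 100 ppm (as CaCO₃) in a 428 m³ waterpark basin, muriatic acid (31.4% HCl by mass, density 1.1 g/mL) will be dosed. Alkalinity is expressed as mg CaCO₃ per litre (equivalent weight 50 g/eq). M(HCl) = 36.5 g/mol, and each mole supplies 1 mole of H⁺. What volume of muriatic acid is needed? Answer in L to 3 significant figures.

Volume: 428 m³ = 428,000 L.
Alkalinity to neutralize: (142 − 100) = 42 mg/L as CaCO₃ × 428,000 L = 17,980 g as CaCO₃.
Equivalents of H⁺ required: 17,980 ÷ 50 g/eq = 359.5 eq = 359.5 mol HCl.
Mass of HCl: 359.5 × 36.5 = 13,120 g.
Mass of 31.4% solution: 13,120 / 0.314 = 41,790 g.
Volume: 41,790 g ÷ 1.1 g/mL = 37,990 mL.

38.0 L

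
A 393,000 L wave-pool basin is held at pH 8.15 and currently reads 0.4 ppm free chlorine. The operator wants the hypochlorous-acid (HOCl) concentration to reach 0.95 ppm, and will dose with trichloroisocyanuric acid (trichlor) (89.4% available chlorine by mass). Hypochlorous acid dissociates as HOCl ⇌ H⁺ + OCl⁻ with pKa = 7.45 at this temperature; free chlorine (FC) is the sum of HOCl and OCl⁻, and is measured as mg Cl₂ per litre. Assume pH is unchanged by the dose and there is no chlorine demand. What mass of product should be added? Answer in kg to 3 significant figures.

[OCl⁻]/[HOCl] = 10^(pH − pKa) = 10^(8.15 − 7.45) = 5.012; fraction as HOCl = 1/(1 + 5.012) = 0.1663.
Free chlorine required for 0.95 ppm HOCl: 0.95 / 0.1663 = 5.711 ppm.
FC to add: 5.711 − 0.4 = 5.311 mg/L as Cl₂.
Cl₂ equivalent: 5.311 mg/L × 393,000 L = 2087 g.
Product at 89.4% available Cl: 2087 / 0.894 = 2335 g.

2.33 kg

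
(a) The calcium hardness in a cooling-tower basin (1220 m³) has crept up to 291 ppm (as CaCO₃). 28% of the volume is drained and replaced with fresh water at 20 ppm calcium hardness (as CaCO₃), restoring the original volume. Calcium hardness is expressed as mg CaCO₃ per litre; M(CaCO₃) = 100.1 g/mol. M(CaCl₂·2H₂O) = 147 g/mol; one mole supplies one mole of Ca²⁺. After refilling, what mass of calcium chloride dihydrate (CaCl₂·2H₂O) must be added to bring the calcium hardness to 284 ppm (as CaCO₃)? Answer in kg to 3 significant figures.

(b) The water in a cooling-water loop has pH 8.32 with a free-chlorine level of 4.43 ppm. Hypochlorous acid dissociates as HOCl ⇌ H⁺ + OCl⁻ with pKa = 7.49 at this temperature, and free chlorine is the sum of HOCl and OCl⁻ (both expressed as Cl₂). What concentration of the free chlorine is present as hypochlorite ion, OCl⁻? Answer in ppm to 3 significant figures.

(a) 123 kg; (b) 3.86 ppm

(a) Volume: 1220 m³ = 1,220,000 L.
(a) After draining 28% and refilling: 291 × 0.72 + 20 × 0.28 = 215.12 ppm.
(a) Deficit to target: 284 − 215.12 = 68.88 mg/L.
(a) As CaCO₃: 68.88 mg/L × 1,220,000 L = 84,030 g; ÷ 100.1 = 839.5 mol Ca²⁺.
(a) Mass: 839.5 × 147 = 123,400 g.

(b) [OCl⁻]/[HOCl] = 10^(pH − pKa) = 10^(8.32 − 7.49) = 10^0.83 = 6.761.
(b) Fraction as HOCl = 1 / (1 + 6.761) = 0.1289.
(b) OCl⁻ = (1 − 0.1289) × 4.43 ppm = 3.859 ppm.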